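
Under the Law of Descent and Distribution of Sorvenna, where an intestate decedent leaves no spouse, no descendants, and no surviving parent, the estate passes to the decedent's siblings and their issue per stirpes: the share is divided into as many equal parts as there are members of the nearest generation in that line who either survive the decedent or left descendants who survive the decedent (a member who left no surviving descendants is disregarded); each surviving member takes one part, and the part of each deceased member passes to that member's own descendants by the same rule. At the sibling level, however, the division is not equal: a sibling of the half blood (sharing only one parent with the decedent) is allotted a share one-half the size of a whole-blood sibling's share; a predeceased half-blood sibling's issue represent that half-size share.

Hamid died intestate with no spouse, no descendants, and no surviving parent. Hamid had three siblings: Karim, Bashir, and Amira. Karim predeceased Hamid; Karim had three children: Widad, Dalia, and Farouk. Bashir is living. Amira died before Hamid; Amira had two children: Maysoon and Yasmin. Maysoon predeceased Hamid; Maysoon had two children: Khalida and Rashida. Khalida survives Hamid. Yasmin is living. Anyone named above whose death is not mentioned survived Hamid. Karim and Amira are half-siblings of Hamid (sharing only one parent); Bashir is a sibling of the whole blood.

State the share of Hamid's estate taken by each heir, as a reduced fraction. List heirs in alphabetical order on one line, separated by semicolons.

No spouse, descendants, or parent survives, so the estate passes to Hamid's siblings per stirpes.
Half-blood siblings count for one-half the weight of whole-blood siblings at the initial division.
Dividing 1 in proportion to weights (total weight 2): Karim (weight 1/2) → 1/4; Bashir (weight 1) → 1/2; Amira (weight 1/2) → 1/4.
Karim predeceased; the 1/4 allotted to Karim's branch passes to Karim's issue by representation.
The 1/4 is divided into 3 equal shares of 1/12 among Widad, Dalia, Farouk.
Widad is living and takes 1/12.
Dalia is living and takes 1/12.
Farouk is living and takes 1/12.
Bashir is living and takes 1/2.
Amira predeceased; the 1/4 allotted to Amira's branch passes to Amira's issue by representation.
The 1/4 is divided into 2 equal shares of 1/8 among Maysoon, Yasmin.
Maysoon predeceased; the 1/8 allotted to Maysoon's branch passes to Maysoon's issue by representation.
The 1/8 is divided into 2 equal shares of 1/16 among Khalida, Rashida.
Khalida is living and takes 1/16.
Rashida is living and takes 1/16.
Yasmin is living and takes 1/8.

Bashir 1/2; Dalia 1/12; Farouk 1/12; Khalida 1/16; Rashida 1/16; Widad 1/12; Yasmin 1/8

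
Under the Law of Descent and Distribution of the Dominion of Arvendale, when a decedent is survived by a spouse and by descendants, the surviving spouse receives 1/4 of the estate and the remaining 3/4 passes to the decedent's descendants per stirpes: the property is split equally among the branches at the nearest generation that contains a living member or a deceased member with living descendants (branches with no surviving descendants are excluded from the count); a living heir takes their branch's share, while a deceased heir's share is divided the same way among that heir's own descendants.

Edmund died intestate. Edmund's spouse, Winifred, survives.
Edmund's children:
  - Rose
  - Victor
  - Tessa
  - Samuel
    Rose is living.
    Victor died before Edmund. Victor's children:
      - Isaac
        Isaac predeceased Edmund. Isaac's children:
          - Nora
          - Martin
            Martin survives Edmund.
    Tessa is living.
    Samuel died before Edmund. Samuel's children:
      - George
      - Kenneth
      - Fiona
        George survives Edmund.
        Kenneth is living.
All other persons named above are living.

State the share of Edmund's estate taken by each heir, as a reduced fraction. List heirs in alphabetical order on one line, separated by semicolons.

Winifred, as surviving spouse, takes 1/4.
The remaining 3/4 passes to Edmund's descendants per stirpes.
The 3/4 is divided into 4 equal shares of 3/16 among Rose, Victor, Tessa, Samuel.
Rose is living and takes 3/16.
Victor predeceased; the 3/16 allotted to Victor's branch passes to Victor's issue by representation.
Isaac's line is the sole branch at this level, so the full 3/16 passes to Isaac's issue by representation.
The 3/16 is divided into 2 equal shares of 3/32 among Nora, Martin.
Nora is living and takes 3/32.
Martin is living and takes 3/32.
Tessa is living and takes 3/16.
Samuel predeceased; the 3/16 allotted to Samuel's branch passes to Samuel's issue by representation.
The 3/16 is divided into 3 equal shares of 1/16 among George, Kenneth, Fiona.
George is living and takes 1/16.
Kenneth is living and takes 1/16.
Fiona is living and takes 1/16.

Fiona 1/16; George 1/16; Kenneth 1/16; Martin 3/32; Nora 3/32; Rose 3/16; Tessa 3/16; Winifred 1/4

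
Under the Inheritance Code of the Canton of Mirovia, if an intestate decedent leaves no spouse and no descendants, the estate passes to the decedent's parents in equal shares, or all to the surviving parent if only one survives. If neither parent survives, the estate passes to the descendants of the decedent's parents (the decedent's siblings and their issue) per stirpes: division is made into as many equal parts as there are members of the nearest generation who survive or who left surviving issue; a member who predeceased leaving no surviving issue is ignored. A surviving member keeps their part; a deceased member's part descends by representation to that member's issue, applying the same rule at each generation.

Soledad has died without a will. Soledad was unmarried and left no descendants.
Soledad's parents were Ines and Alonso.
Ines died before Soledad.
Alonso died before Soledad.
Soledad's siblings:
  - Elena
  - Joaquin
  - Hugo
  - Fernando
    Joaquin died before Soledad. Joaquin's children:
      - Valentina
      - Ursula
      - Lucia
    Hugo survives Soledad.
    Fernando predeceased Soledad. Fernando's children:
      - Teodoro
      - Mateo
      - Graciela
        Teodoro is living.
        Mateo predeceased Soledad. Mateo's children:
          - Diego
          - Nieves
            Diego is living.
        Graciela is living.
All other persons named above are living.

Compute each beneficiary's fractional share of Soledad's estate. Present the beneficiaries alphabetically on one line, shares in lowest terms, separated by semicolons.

Diego 1/24; Elena 1/4; Graciela 1/12; Hugo 1/4; Lucia 1/12; Nieves 1/24; Teodoro 1/12; Ursula 1/12; Valentina 1/12

Neither parent survives and there are no descendants, so the estate passes to Soledad's siblings and their issue per stirpes.
The estate is divided into 4 equal shares of 1/4 among Elena, Joaquin, Hugo, Fernando.
Elena is living and takes 1/4.
Joaquin predeceased; the 1/4 allotted to Joaquin's branch passes to Joaquin's issue by representation.
The 1/4 is divided into 3 equal shares of 1/12 among Valentina, Ursula, Lucia.
Valentina is living and takes 1/12.
Ursula is living and takes 1/12.
Lucia is living and takes 1/12.
Hugo is living and takes 1/4.
Fernando predeceased; the 1/4 allotted to Fernando's branch passes to Fernando's issue by representation.
The 1/4 is divided into 3 equal shares of 1/12 among Teodoro, Mateo, Graciela.
Teodoro is living and takes 1/12.
Mateo predeceased; the 1/12 allotted to Mateo's branch passes to Mateo's issue by representation.
The 1/12 is divided into 2 equal shares of 1/24 among Diego, Nieves.
Diego is living and takes 1/24.
Nieves is living and takes 1/24.
Graciela is living and takes 1/12.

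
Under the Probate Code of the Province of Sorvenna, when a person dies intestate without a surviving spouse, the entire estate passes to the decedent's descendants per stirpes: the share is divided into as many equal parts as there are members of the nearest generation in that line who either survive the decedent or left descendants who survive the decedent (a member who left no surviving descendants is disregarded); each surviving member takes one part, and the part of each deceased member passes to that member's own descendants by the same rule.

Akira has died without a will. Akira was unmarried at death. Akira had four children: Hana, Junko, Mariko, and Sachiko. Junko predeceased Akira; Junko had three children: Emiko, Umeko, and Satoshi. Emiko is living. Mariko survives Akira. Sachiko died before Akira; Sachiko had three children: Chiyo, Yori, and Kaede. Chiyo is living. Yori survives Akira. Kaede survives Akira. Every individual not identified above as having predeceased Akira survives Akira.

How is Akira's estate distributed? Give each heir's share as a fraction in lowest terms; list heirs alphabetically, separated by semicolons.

Chiyo 1/12; Emiko 1/12; Hana 1/4; Kaede 1/12; Mariko 1/4; Satoshi 1/12; Umeko 1/12; Yori 1/12

There is no surviving spouse, so the entire estate passes to Akira's descendants per stirpes.
The estate is divided into 4 equal shares of 1/4 among Hana, Junko, Mariko, Sachiko.
Hana is living and takes 1/4.
Junko predeceased; the 1/4 allotted to Junko's branch passes to Junko's issue by representation.
The 1/4 is divided into 3 equal shares of 1/12 among Emiko, Umeko, Satoshi.
Emiko is living and takes 1/12.
Umeko is living and takes 1/12.
Satoshi is living and takes 1/12.
Mariko is living and takes 1/4.
Sachiko predeceased; the 1/4 allotted to Sachiko's branch passes to Sachiko's issue by representation.
The 1/4 is divided into 3 equal shares of 1/12 among Chiyo, Yori, Kaede.
Chiyo is living and takes 1/12.
Yori is living and takes 1/12.
Kaede is living and takes 1/12.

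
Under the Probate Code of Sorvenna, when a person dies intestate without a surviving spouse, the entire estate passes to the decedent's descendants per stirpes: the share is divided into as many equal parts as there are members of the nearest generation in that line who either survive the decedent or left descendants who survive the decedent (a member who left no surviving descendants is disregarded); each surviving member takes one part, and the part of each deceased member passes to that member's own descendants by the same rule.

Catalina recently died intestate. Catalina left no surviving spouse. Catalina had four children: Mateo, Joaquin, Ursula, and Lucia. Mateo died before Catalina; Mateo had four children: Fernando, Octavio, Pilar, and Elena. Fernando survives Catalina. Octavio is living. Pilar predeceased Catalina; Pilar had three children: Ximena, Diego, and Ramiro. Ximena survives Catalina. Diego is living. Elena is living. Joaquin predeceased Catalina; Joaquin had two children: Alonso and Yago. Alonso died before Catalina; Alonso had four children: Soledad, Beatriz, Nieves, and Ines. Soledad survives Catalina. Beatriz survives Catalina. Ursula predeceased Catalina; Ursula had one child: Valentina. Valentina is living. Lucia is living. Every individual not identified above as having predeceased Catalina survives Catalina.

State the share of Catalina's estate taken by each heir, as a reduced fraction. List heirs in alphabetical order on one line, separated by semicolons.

There is no surviving spouse, so the entire estate passes to Catalina's descendants per stirpes.
The estate is divided into 4 equal shares of 1/4 among Mateo, Joaquin, Ursula, Lucia.
Mateo predeceased; the 1/4 allotted to Mateo's branch passes to Mateo's issue by representation.
The 1/4 is divided into 4 equal shares of 1/16 among Fernando, Octavio, Pilar, Elena.
Fernando is living and takes 1/16.
Octavio is living and takes 1/16.
Pilar predeceased; the 1/16 allotted to Pilar's branch passes to Pilar's issue by representation.
The 1/16 is divided into 3 equal shares of 1/48 among Ximena, Diego, Ramiro.
Ximena is living and takes 1/48.
Diego is living and takes 1/48.
Ramiro is living and takes 1/48.
Elena is living and takes 1/16.
Joaquin predeceased; the 1/4 allotted to Joaquin's branch passes to Joaquin's issue by representation.
The 1/4 is divided into 2 equal shares of 1/8 among Alonso, Yago.
Alonso predeceased; the 1/8 allotted to Alonso's branch passes to Alonso's issue by representation.
The 1/8 is divided into 4 equal shares of 1/32 among Soledad, Beatriz, Nieves, Ines.
Soledad is living and takes 1/32.
Beatriz is living and takes 1/32.
Nieves is living and takes 1/32.
Ines is living and takes 1/32.
Yago is living and takes 1/8.
Ursula predeceased; the 1/4 allotted to Ursula's branch passes to Ursula's issue by representation.
Valentina is the sole taker at this level and receives the full 1/4.
Lucia is living and takes 1/4.

Beatriz 1/32; Diego 1/48; Elena 1/16; Fernando 1/16; Ines 1/32; Lucia 1/4; Nieves 1/32; Octavio 1/16; Ramiro 1/48; Soledad 1/32; Valentina 1/4; Ximena 1/48; Yago 1/8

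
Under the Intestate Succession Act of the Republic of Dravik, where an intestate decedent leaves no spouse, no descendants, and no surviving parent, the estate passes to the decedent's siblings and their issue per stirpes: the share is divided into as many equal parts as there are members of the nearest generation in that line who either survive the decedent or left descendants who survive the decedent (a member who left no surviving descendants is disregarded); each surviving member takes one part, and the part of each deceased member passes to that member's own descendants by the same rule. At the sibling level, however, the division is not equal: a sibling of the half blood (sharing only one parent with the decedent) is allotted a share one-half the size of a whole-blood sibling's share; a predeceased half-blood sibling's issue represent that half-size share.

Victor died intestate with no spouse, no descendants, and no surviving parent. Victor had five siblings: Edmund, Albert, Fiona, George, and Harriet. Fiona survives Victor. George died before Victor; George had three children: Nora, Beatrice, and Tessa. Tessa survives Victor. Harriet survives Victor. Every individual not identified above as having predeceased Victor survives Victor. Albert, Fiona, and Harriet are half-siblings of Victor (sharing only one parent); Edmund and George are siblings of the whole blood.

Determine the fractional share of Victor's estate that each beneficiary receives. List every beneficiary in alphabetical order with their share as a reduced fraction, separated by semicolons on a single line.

Albert 1/7; Beatrice 2/21; Edmund 2/7; Fiona 1/7; Harriet 1/7; Nora 2/21; Tessa 2/21

No spouse, descendants, or parent survives, so the estate passes to Victor's siblings per stirpes.
Half-blood siblings count for one-half the weight of whole-blood siblings at the initial division.
Dividing 1 in proportion to weights (total weight 7/2): Edmund (weight 1) → 2/7; Albert (weight 1/2) → 1/7; Fiona (weight 1/2) → 1/7; George (weight 1) → 2/7; Harriet (weight 1/2) → 1/7.
Edmund is living and takes 2/7.
Albert is living and takes 1/7.
Fiona is living and takes 1/7.
George predeceased; the 2/7 allotted to George's branch passes to George's issue by representation.
The 2/7 is divided into 3 equal shares of 2/21 among Nora, Beatrice, Tessa.
Nora is living and takes 2/21.
Beatrice is living and takes 2/21.
Tessa is living and takes 2/21.
Harriet is living and takes 1/7.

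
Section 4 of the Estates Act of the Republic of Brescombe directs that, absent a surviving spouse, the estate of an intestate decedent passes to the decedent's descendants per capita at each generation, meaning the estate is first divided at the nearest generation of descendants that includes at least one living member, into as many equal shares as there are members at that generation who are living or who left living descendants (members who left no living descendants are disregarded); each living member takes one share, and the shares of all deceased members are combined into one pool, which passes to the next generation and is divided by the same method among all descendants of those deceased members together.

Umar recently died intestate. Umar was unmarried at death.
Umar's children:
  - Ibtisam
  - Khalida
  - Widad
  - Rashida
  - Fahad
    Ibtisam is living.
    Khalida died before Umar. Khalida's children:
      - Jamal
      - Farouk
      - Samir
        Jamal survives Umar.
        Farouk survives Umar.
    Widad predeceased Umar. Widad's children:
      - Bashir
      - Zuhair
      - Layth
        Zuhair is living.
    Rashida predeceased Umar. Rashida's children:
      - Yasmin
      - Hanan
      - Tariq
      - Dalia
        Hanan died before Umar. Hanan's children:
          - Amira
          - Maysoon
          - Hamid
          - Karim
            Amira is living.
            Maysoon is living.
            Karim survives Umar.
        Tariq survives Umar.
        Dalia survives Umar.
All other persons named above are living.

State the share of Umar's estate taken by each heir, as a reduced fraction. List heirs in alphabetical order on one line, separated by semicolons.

Amira 3/200; Bashir 3/50; Dalia 3/50; Fahad 1/5; Farouk 3/50; Hamid 3/200; Ibtisam 1/5; Jamal 3/50; Karim 3/200; Layth 3/50; Maysoon 3/200; Samir 3/50; Tariq 3/50; Yasmin 3/50; Zuhair 3/50

There is no surviving spouse, so the entire estate passes to Umar's descendants per capita at each generation.
At generation 1 (Ibtisam, Khalida, Widad, Rashida, Fahad) there are 5 shares of (1)/5 = 1/5 each.
Living: Ibtisam and Fahad — each takes 1/5.
Deceased: Khalida, Widad, and Rashida. Their combined 3/5 is pooled and carried to generation 2.
At generation 2 (Jamal, Farouk, Samir, Bashir, Zuhair, Layth, Yasmin, Hanan, Tariq, Dalia) there are 10 shares of (3/5)/10 = 3/50 each.
Living: Jamal, Farouk, Samir, Bashir, Zuhair, Layth, Yasmin, Tariq, and Dalia — each takes 3/50.
Deceased: Hanan. That 3/50 share is carried to generation 3.
At generation 3 (Amira, Maysoon, Hamid, Karim) there are 4 shares of (3/50)/4 = 3/200 each.
Living: Amira, Maysoon, Hamid, and Karim — each takes 3/200.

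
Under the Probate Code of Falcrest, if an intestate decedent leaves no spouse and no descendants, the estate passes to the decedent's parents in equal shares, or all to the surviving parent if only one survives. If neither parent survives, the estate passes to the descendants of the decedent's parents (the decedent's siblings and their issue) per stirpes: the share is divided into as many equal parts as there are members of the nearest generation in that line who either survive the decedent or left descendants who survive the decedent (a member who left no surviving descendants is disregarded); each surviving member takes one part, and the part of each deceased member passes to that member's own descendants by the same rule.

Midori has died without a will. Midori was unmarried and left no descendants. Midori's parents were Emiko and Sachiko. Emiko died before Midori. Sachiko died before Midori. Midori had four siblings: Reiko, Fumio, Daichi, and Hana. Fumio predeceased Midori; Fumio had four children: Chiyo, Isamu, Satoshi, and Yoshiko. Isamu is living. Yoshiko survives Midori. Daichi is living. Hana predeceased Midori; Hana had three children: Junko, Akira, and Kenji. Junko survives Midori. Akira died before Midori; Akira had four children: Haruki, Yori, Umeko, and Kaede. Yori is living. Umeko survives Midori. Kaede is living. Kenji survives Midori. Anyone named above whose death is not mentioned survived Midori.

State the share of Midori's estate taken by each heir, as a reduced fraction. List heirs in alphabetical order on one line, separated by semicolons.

Chiyo 1/16; Daichi 1/4; Haruki 1/48; Isamu 1/16; Junko 1/12; Kaede 1/48; Kenji 1/12; Reiko 1/4; Satoshi 1/16; Umeko 1/48; Yori 1/48; Yoshiko 1/16

Neither parent survives and there are no descendants, so the estate passes to Midori's siblings and their issue per stirpes.
The estate is divided into 4 equal shares of 1/4 among Reiko, Fumio, Daichi, Hana.
Reiko is living and takes 1/4.
Fumio predeceased; the 1/4 allotted to Fumio's branch passes to Fumio's issue by representation.
The 1/4 is divided into 4 equal shares of 1/16 among Chiyo, Isamu, Satoshi, Yoshiko.
Chiyo is living and takes 1/16.
Isamu is living and takes 1/16.
Satoshi is living and takes 1/16.
Yoshiko is living and takes 1/16.
Daichi is living and takes 1/4.
Hana predeceased; the 1/4 allotted to Hana's branch passes to Hana's issue by representation.
The 1/4 is divided into 3 equal shares of 1/12 among Junko, Akira, Kenji.
Junko is living and takes 1/12.
Akira predeceased; the 1/12 allotted to Akira's branch passes to Akira's issue by representation.
The 1/12 is divided into 4 equal shares of 1/48 among Haruki, Yori, Umeko, Kaede.
Haruki is living and takes 1/48.
Yori is living and takes 1/48.
Umeko is living and takes 1/48.
Kaede is living and takes 1/48.
Kenji is living and takes 1/12.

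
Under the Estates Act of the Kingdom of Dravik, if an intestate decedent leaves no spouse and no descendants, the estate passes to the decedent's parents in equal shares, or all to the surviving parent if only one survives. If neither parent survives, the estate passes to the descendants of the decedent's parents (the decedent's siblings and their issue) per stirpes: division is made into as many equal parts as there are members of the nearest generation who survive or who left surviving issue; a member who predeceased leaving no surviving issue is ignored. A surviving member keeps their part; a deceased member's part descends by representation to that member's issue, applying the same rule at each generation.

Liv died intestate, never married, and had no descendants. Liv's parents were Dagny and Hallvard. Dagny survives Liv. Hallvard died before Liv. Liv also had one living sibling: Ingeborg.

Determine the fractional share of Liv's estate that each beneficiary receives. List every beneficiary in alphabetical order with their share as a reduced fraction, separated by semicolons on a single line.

Only one parent, Dagny, survives, so Dagny takes the entire estate. The siblings take nothing because a surviving parent has priority.

Dagny 1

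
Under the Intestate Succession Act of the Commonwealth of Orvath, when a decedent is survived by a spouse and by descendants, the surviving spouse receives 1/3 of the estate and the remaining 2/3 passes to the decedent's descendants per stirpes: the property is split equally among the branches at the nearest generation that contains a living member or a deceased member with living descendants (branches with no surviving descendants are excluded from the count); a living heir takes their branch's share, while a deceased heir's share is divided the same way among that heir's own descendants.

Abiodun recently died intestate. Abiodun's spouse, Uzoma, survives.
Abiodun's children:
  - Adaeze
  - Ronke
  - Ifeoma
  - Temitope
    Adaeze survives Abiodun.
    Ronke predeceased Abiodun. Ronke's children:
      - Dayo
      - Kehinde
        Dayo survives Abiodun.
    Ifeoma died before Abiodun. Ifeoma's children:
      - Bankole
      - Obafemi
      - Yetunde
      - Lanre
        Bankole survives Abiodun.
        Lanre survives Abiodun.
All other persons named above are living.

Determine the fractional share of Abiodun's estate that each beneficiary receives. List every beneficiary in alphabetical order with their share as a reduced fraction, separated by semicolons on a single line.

Uzoma, as surviving spouse, takes 1/3.
The remaining 2/3 passes to Abiodun's descendants per stirpes.
The 2/3 is divided into 4 equal shares of 1/6 among Adaeze, Ronke, Ifeoma, Temitope.
Adaeze is living and takes 1/6.
Ronke predeceased; the 1/6 allotted to Ronke's branch passes to Ronke's issue by representation.
The 1/6 is divided into 2 equal shares of 1/12 among Dayo, Kehinde.
Dayo is living and takes 1/12.
Kehinde is living and takes 1/12.
Ifeoma predeceased; the 1/6 allotted to Ifeoma's branch passes to Ifeoma's issue by representation.
The 1/6 is divided into 4 equal shares of 1/24 among Bankole, Obafemi, Yetunde, Lanre.
Bankole is living and takes 1/24.
Obafemi is living and takes 1/24.
Yetunde is living and takes 1/24.
Lanre is living and takes 1/24.
Temitope is living and takes 1/6.

Adaeze 1/6; Bankole 1/24; Dayo 1/12; Kehinde 1/12; Lanre 1/24; Obafemi 1/24; Temitope 1/6; Uzoma 1/3; Yetunde 1/24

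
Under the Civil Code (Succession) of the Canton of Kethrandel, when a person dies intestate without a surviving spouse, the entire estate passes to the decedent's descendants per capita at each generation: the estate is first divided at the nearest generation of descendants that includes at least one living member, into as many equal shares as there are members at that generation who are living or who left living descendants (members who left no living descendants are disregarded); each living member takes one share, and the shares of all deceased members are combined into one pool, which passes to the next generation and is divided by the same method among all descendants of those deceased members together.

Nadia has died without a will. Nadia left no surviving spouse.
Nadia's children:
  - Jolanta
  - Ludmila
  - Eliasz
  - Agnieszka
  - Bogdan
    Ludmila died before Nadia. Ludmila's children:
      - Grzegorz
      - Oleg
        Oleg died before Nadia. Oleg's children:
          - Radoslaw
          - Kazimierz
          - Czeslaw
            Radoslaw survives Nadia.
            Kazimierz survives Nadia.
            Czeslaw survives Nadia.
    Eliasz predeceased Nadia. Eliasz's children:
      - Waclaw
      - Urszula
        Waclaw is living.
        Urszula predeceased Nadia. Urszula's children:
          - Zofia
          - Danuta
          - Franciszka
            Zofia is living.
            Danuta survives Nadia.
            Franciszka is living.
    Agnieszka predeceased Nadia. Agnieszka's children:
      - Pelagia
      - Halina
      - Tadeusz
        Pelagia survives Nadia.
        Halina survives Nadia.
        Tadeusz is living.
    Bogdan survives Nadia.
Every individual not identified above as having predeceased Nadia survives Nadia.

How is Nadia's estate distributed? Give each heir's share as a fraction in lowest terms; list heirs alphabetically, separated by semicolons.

Bogdan 1/5; Czeslaw 1/35; Danuta 1/35; Franciszka 1/35; Grzegorz 3/35; Halina 3/35; Jolanta 1/5; Kazimierz 1/35; Pelagia 3/35; Radoslaw 1/35; Tadeusz 3/35; Waclaw 3/35; Zofia 1/35

There is no surviving spouse, so the entire estate passes to Nadia's descendants per capita at each generation.
At generation 1 (Jolanta, Ludmila, Eliasz, Agnieszka, Bogdan) there are 5 shares of (1)/5 = 1/5 each.
Living: Jolanta and Bogdan — each takes 1/5.
Deceased: Ludmila, Eliasz, and Agnieszka. Their combined 3/5 is pooled and carried to generation 2.
At generation 2 (Grzegorz, Oleg, Waclaw, Urszula, Pelagia, Halina, Tadeusz) there are 7 shares of (3/5)/7 = 3/35 each.
Living: Grzegorz, Waclaw, Pelagia, Halina, and Tadeusz — each takes 3/35.
Deceased: Oleg and Urszula. Their combined 6/35 is pooled and carried to generation 3.
At generation 3 (Radoslaw, Kazimierz, Czeslaw, Zofia, Danuta, Franciszka) there are 6 shares of (6/35)/6 = 1/35 each.
Living: Radoslaw, Kazimierz, Czeslaw, Zofia, Danuta, and Franciszka — each takes 1/35.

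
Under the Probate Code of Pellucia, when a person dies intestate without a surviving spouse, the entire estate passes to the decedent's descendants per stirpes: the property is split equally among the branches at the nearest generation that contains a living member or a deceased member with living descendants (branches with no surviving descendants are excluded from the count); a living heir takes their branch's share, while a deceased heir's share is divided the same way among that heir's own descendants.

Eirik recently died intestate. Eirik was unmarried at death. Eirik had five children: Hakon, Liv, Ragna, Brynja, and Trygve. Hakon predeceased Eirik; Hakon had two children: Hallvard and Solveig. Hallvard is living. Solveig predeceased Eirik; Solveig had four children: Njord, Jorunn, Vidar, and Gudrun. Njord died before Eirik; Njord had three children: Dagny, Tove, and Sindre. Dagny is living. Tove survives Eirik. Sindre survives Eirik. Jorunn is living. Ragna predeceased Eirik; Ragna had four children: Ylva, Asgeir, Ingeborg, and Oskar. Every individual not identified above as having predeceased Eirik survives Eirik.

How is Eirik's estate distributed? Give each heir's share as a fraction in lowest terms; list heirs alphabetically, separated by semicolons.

Asgeir 1/20; Brynja 1/5; Dagny 1/120; Gudrun 1/40; Hallvard 1/10; Ingeborg 1/20; Jorunn 1/40; Liv 1/5; Oskar 1/20; Sindre 1/120; Tove 1/120; Trygve 1/5; Vidar 1/40; Ylva 1/20

There is no surviving spouse, so the entire estate passes to Eirik's descendants per stirpes.
The estate is divided into 5 equal shares of 1/5 among Hakon, Liv, Ragna, Brynja, Trygve.
Hakon predeceased; the 1/5 allotted to Hakon's branch passes to Hakon's issue by representation.
The 1/5 is divided into 2 equal shares of 1/10 among Hallvard, Solveig.
Hallvard is living and takes 1/10.
Solveig predeceased; the 1/10 allotted to Solveig's branch passes to Solveig's issue by representation.
The 1/10 is divided into 4 equal shares of 1/40 among Njord, Jorunn, Vidar, Gudrun.
Njord predeceased; the 1/40 allotted to Njord's branch passes to Njord's issue by representation.
The 1/40 is divided into 3 equal shares of 1/120 among Dagny, Tove, Sindre.
Dagny is living and takes 1/120.
Tove is living and takes 1/120.
Sindre is living and takes 1/120.
Jorunn is living and takes 1/40.
Vidar is living and takes 1/40.
Gudrun is living and takes 1/40.
Liv is living and takes 1/5.
Ragna predeceased; the 1/5 allotted to Ragna's branch passes to Ragna's issue by representation.
The 1/5 is divided into 4 equal shares of 1/20 among Ylva, Asgeir, Ingeborg, Oskar.
Ylva is living and takes 1/20.
Asgeir is living and takes 1/20.
Ingeborg is living and takes 1/20.
Oskar is living and takes 1/20.
Brynja is living and takes 1/5.
Trygve is living and takes 1/5.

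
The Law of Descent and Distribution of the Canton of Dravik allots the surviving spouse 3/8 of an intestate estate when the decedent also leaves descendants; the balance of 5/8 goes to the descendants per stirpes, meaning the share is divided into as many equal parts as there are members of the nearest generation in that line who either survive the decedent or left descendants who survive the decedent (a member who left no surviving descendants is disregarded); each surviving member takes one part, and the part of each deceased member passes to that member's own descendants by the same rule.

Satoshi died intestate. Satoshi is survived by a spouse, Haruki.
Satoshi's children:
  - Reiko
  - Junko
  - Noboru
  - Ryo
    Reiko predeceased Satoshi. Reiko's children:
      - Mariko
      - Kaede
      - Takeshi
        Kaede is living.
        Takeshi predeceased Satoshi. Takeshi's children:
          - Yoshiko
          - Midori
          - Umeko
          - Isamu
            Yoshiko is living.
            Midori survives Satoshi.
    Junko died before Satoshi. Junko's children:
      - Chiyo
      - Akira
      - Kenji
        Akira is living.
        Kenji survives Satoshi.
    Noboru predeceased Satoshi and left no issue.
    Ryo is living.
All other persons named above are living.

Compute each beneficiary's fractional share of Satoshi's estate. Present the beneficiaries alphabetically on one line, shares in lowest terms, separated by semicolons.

Akira 5/72; Chiyo 5/72; Haruki 3/8; Isamu 5/288; Kaede 5/72; Kenji 5/72; Mariko 5/72; Midori 5/288; Ryo 5/24; Umeko 5/288; Yoshiko 5/288

Haruki, as surviving spouse, takes 3/8.
The remaining 5/8 passes to Satoshi's descendants per stirpes.
Noboru left no surviving issue, so that branch lapses and is disregarded.
The 5/8 is divided into 3 equal shares of 5/24 among Reiko, Junko, Ryo.
Reiko predeceased; the 5/24 allotted to Reiko's branch passes to Reiko's issue by representation.
The 5/24 is divided into 3 equal shares of 5/72 among Mariko, Kaede, Takeshi.
Mariko is living and takes 5/72.
Kaede is living and takes 5/72.
Takeshi predeceased; the 5/72 allotted to Takeshi's branch passes to Takeshi's issue by representation.
The 5/72 is divided into 4 equal shares of 5/288 among Yoshiko, Midori, Umeko, Isamu.
Yoshiko is living and takes 5/288.
Midori is living and takes 5/288.
Umeko is living and takes 5/288.
Isamu is living and takes 5/288.
Junko predeceased; the 5/24 allotted to Junko's branch passes to Junko's issue by representation.
The 5/24 is divided into 3 equal shares of 5/72 among Chiyo, Akira, Kenji.
Chiyo is living and takes 5/72.
Akira is living and takes 5/72.
Kenji is living and takes 5/72.
Ryo is living and takes 5/24.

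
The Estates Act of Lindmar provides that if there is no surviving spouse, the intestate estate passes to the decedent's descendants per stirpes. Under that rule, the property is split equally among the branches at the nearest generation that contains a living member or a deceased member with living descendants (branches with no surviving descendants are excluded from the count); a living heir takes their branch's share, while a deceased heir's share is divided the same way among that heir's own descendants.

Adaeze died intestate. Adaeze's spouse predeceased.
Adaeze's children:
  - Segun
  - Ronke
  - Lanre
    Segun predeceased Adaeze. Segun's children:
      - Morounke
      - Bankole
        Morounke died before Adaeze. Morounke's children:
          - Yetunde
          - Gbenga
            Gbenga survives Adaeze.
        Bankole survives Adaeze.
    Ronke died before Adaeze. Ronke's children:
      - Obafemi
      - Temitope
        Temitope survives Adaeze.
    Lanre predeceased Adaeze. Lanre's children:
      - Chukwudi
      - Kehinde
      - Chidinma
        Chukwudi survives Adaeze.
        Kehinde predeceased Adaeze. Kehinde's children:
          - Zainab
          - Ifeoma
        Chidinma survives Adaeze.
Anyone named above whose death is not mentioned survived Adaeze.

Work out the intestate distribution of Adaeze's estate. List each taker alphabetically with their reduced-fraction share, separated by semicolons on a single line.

Bankole 1/6; Chidinma 1/9; Chukwudi 1/9; Gbenga 1/12; Ifeoma 1/18; Obafemi 1/6; Temitope 1/6; Yetunde 1/12; Zainab 1/18

There is no surviving spouse, so the entire estate passes to Adaeze's descendants per stirpes.
The estate is divided into 3 equal shares of 1/3 among Segun, Ronke, Lanre.
Segun predeceased; the 1/3 allotted to Segun's branch passes to Segun's issue by representation.
The 1/3 is divided into 2 equal shares of 1/6 among Morounke, Bankole.
Morounke predeceased; the 1/6 allotted to Morounke's branch passes to Morounke's issue by representation.
The 1/6 is divided into 2 equal shares of 1/12 among Yetunde, Gbenga.
Yetunde is living and takes 1/12.
Gbenga is living and takes 1/12.
Bankole is living and takes 1/6.
Ronke predeceased; the 1/3 allotted to Ronke's branch passes to Ronke's issue by representation.
The 1/3 is divided into 2 equal shares of 1/6 among Obafemi, Temitope.
Obafemi is living and takes 1/6.
Temitope is living and takes 1/6.
Lanre predeceased; the 1/3 allotted to Lanre's branch passes to Lanre's issue by representation.
The 1/3 is divided into 3 equal shares of 1/9 among Chukwudi, Kehinde, Chidinma.
Chukwudi is living and takes 1/9.
Kehinde predeceased; the 1/9 allotted to Kehinde's branch passes to Kehinde's issue by representation.
The 1/9 is divided into 2 equal shares of 1/18 among Zainab, Ifeoma.
Zainab is living and takes 1/18.
Ifeoma is living and takes 1/18.
Chidinma is living and takes 1/9.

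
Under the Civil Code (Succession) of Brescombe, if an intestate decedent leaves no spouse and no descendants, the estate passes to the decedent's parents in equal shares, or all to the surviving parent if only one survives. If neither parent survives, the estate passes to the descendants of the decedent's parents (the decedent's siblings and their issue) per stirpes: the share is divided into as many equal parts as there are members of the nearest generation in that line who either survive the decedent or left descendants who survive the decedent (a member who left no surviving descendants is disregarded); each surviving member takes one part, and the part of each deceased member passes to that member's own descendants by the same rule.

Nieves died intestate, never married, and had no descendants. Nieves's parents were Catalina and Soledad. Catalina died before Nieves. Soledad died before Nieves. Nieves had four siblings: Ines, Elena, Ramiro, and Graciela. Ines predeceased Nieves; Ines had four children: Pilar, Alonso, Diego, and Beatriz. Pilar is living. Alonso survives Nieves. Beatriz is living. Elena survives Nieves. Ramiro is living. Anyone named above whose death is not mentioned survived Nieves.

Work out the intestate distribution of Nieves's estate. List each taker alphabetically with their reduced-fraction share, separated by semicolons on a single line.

Neither parent survives and there are no descendants, so the estate passes to Nieves's siblings and their issue per stirpes.
The estate is divided into 4 equal shares of 1/4 among Ines, Elena, Ramiro, Graciela.
Ines predeceased; the 1/4 allotted to Ines's branch passes to Ines's issue by representation.
The 1/4 is divided into 4 equal shares of 1/16 among Pilar, Alonso, Diego, Beatriz.
Pilar is living and takes 1/16.
Alonso is living and takes 1/16.
Diego is living and takes 1/16.
Beatriz is living and takes 1/16.
Elena is living and takes 1/4.
Ramiro is living and takes 1/4.
Graciela is living and takes 1/4.

Alonso 1/16; Beatriz 1/16; Diego 1/16; Elena 1/4; Graciela 1/4; Pilar 1/16; Ramiro 1/4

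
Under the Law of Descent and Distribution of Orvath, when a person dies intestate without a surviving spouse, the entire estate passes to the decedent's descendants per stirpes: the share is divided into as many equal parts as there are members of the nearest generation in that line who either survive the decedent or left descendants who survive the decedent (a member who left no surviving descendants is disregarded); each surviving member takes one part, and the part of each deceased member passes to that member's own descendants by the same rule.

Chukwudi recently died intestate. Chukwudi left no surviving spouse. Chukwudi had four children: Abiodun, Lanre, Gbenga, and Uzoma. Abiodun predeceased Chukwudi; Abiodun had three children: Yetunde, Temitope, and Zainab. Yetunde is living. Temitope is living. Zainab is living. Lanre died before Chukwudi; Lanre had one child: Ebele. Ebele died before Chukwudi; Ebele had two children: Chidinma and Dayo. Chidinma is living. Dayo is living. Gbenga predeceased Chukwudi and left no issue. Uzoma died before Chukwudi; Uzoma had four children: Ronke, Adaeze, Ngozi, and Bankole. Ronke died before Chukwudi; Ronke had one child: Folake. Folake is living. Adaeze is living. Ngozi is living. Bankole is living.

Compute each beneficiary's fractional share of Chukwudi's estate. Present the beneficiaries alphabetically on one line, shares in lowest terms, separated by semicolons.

Adaeze 1/12; Bankole 1/12; Chidinma 1/6; Dayo 1/6; Folake 1/12; Ngozi 1/12; Temitope 1/9; Yetunde 1/9; Zainab 1/9

There is no surviving spouse, so the entire estate passes to Chukwudi's descendants per stirpes.
Gbenga left no surviving issue, so that branch lapses and is disregarded.
The estate is divided into 3 equal shares of 1/3 among Abiodun, Lanre, Uzoma.
Abiodun predeceased; the 1/3 allotted to Abiodun's branch passes to Abiodun's issue by representation.
The 1/3 is divided into 3 equal shares of 1/9 among Yetunde, Temitope, Zainab.
Yetunde is living and takes 1/9.
Temitope is living and takes 1/9.
Zainab is living and takes 1/9.
Lanre predeceased; the 1/3 allotted to Lanre's branch passes to Lanre's issue by representation.
Ebele's line is the sole branch at this level, so the full 1/3 passes to Ebele's issue by representation.
The 1/3 is divided into 2 equal shares of 1/6 among Chidinma, Dayo.
Chidinma is living and takes 1/6.
Dayo is living and takes 1/6.
Uzoma predeceased; the 1/3 allotted to Uzoma's branch passes to Uzoma's issue by representation.
The 1/3 is divided into 4 equal shares of 1/12 among Ronke, Adaeze, Ngozi, Bankole.
Ronke predeceased; the 1/12 allotted to Ronke's branch passes to Ronke's issue by representation.
Folake is the sole taker at this level and receives the full 1/12.
Adaeze is living and takes 1/12.
Ngozi is living and takes 1/12.
Bankole is living and takes 1/12.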